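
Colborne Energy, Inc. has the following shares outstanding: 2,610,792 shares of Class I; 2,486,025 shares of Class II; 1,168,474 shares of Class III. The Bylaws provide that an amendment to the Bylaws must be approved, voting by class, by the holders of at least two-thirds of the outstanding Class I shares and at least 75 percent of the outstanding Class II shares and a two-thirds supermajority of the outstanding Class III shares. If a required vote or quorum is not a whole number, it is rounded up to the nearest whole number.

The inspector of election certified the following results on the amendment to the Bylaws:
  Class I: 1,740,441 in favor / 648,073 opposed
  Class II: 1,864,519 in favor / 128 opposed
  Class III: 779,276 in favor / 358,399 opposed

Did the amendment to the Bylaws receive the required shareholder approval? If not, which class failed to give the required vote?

Not approved — the Class I shares did not give the required vote.

Class I: 2/3 of 2610792 = 1740528; 1,740,528 required, 1,740,441 in favor — not approved.
Class II: 3/4 of 2486025 = 1864518.75, rounded up to 1864519; 1,864,519 required, 1,864,519 in favor — approved.
Class III: 2/3 of 1168474 = 778982.67, rounded up to 778983; 778,983 required, 779,276 in favor — approved.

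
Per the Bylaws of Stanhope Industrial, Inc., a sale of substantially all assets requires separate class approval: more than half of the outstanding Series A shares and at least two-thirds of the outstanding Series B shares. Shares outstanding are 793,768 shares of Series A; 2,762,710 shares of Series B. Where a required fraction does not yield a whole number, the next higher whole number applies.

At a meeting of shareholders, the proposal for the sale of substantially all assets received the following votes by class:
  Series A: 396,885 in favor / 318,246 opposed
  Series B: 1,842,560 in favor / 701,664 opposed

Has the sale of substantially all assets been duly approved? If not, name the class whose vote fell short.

Series A: a majority of 793768 is 396885; 396,885 required, 396,885 in favor — approved.
Series B: 2/3 of 2762710 = 1841806.67, rounded up to 1841807; 1,841,807 required, 1,842,560 in favor — approved.

Approved — every class gave the required vote.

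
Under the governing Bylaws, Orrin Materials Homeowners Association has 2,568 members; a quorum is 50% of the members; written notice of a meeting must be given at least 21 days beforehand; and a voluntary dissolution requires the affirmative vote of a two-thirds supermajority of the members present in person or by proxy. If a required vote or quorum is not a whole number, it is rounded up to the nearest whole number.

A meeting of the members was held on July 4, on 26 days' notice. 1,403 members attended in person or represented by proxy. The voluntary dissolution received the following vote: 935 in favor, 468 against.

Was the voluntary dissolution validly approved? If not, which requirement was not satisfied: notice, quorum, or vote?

Notice: 26 days given; 21 required. Satisfied.
Quorum: 50% of 2,568 = 1,284; 1,403 present. Satisfied.
Vote: requires two-thirds of those present (1,403); 2/3 of 1403 = 935.33, rounded up to 936, so 936 needed; 935 in favor. Not satisfied.

Invalid — vote requirement not satisfied.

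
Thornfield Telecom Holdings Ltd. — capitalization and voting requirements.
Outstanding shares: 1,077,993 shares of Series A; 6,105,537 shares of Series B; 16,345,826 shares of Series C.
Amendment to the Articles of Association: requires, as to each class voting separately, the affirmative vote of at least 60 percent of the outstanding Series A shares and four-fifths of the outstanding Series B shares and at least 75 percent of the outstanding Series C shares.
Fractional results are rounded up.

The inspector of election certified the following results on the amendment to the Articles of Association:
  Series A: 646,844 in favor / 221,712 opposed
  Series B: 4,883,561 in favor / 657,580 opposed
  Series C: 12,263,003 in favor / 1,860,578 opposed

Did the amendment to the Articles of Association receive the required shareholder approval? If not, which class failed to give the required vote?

Not approved — the Series B shares did not give the required vote.

Series A: 3/5 of 1077993 = 646795.80, rounded up to 646796; 646,796 required, 646,844 in favor — approved.
Series B: 4/5 of 6105537 = 4884429.60, rounded up to 4884430; 4,884,430 required, 4,883,561 in favor — not approved.
Series C: 3/4 of 16345826 = 12259369.50, rounded up to 12259370; 12,259,370 required, 12,263,003 in favor — approved.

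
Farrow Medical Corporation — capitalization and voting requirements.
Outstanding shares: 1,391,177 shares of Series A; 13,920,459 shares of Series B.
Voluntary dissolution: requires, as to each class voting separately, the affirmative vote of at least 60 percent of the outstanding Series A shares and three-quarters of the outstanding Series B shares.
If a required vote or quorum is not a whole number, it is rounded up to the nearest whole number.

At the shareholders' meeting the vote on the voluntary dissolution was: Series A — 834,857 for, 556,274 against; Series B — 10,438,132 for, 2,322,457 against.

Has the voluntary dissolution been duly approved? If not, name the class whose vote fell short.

Series A: 3/5 of 1391177 = 834706.20, rounded up to 834707; 834,707 required, 834,857 in favor — approved.
Series B: 3/4 of 13920459 = 10440344.25, rounded up to 10440345; 10,440,345 required, 10,438,132 in favor — not approved.

Not approved — the Series B shares did not give the required vote.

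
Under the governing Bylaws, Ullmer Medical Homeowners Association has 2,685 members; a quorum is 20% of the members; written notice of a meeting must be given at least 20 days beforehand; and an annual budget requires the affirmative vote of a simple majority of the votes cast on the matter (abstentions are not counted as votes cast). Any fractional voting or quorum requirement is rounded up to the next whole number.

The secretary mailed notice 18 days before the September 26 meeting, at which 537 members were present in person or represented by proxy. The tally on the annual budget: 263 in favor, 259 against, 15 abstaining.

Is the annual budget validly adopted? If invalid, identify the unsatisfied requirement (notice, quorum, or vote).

Invalid — notice requirement not satisfied.

Notice: 18 days given; 20 required. Not satisfied.
Quorum: 20% of 2,685 = 537; 537 present. Satisfied.
Vote: requires a majority of the votes cast (537 − 15 abstaining = 522); a majority of 522 is 262, so 262 needed; 263 in favor. Satisfied.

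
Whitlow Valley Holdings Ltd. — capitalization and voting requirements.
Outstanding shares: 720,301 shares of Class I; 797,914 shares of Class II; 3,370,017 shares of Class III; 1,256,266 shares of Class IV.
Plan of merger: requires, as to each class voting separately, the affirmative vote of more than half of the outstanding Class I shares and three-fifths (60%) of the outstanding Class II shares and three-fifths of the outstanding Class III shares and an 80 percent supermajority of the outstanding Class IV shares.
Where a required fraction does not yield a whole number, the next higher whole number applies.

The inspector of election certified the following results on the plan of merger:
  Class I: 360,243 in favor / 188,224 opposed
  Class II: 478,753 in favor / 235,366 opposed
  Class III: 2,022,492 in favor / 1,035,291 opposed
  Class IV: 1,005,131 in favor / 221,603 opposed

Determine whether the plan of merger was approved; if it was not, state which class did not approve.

Approved — every class gave the required vote.

Class I: a majority of 720301 is 360151; 360,151 required, 360,243 in favor — approved.
Class II: 3/5 of 797914 = 478748.40, rounded up to 478749; 478,749 required, 478,753 in favor — approved.
Class III: 3/5 of 3370017 = 2022010.20, rounded up to 2022011; 2,022,011 required, 2,022,492 in favor — approved.
Class IV: 4/5 of 1256266 = 1005012.80, rounded up to 1005013; 1,005,013 required, 1,005,131 in favor — approved.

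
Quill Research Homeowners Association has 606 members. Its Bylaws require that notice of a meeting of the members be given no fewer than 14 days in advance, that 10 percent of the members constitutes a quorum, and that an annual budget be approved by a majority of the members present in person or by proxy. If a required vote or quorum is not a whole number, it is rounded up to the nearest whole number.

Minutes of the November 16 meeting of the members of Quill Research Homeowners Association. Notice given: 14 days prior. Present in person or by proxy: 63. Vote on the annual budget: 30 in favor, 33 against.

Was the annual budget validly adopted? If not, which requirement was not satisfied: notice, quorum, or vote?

Invalid — vote requirement not satisfied.

Notice: 14 days given; 14 required. Satisfied.
Quorum: 10% of 606 = 60.60, rounded up to 61; 63 present. Satisfied.
Vote: requires a majority of those present (63); a majority of 63 is 32, so 32 needed; 30 in favor. Not satisfied.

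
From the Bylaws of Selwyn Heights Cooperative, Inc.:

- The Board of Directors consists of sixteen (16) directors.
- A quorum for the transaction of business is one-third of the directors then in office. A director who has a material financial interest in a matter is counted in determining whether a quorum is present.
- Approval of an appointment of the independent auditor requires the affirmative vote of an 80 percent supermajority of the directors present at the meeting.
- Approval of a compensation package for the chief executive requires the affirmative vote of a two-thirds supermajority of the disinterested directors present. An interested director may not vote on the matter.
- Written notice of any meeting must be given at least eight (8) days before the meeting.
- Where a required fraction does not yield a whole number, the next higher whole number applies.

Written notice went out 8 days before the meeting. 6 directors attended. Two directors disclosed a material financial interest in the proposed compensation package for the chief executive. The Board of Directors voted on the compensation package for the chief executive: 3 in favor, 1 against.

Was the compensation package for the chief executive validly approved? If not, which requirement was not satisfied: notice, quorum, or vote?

Valid — all requirements satisfied.

Notice: 8 days given; 8 required (8 ≥ 8). Satisfied.
Quorum: 6 present (interested directors count toward quorum); quorum is 6. Satisfied.
Vote: the compensation package for the chief executive requires two-thirds of the disinterested directors present (6 − 2 = 4). 2/3 of 4 = 2.67, rounded up to 3, so 3 affirmative votes are needed; 3 voted in favor. Satisfied.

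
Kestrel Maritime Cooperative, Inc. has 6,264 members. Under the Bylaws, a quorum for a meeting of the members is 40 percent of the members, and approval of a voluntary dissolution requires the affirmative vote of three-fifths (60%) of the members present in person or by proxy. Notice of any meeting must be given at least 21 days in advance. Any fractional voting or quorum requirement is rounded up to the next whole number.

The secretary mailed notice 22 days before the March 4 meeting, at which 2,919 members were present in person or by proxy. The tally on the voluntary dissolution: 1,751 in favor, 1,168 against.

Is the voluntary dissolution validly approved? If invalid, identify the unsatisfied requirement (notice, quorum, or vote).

Invalid — vote requirement not satisfied.

Notice: 22 days given; 21 required. Satisfied.
Quorum: 40% of 6,264 = 2,505.60, rounded up to 2,506; 2,919 present. Satisfied.
Vote: requires three-fifths of those present (2,919); 3/5 of 2919 = 1751.40, rounded up to 1752, so 1,752 needed; 1,751 in favor. Not satisfied.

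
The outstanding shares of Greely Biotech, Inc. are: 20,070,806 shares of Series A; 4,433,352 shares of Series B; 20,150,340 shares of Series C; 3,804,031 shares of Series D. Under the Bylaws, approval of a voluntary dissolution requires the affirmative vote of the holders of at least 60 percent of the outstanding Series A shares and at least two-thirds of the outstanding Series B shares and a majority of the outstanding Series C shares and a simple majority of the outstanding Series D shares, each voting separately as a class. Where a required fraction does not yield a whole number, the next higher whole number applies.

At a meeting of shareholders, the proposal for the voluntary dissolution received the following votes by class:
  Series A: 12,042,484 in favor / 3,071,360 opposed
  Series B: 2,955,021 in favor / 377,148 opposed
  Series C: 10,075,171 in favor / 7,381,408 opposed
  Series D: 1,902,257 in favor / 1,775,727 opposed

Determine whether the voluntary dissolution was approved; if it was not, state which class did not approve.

Not approved — the Series B shares did not give the required vote.

Series A: 3/5 of 20070806 = 12042483.60, rounded up to 12042484; 12,042,484 required, 12,042,484 in favor — approved.
Series B: 2/3 of 4433352 = 2955568; 2,955,568 required, 2,955,021 in favor — not approved.
Series C: a majority of 20150340 is 10075171; 10,075,171 required, 10,075,171 in favor — approved.
Series D: a majority of 3804031 is 1902016; 1,902,016 required, 1,902,257 in favor — approved.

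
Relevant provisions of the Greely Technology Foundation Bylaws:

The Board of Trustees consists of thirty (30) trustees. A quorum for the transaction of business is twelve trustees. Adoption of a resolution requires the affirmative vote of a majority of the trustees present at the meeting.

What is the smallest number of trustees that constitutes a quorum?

The quorum is fixed at 12.

12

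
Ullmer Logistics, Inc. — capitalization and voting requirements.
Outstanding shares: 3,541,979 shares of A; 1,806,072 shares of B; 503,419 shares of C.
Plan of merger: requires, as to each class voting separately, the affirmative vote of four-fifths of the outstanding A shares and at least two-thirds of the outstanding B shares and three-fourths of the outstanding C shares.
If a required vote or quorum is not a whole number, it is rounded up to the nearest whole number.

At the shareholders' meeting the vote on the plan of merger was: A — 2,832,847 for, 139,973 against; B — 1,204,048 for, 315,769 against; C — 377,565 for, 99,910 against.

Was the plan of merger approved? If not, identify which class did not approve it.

A: 4/5 of 3541979 = 2833583.20, rounded up to 2833584; 2,833,584 required, 2,832,847 in favor — not approved.
B: 2/3 of 1806072 = 1204048; 1,204,048 required, 1,204,048 in favor — approved.
C: 3/4 of 503419 = 377564.25, rounded up to 377565; 377,565 required, 377,565 in favor — approved.

Not approved — the A shares did not give the required vote.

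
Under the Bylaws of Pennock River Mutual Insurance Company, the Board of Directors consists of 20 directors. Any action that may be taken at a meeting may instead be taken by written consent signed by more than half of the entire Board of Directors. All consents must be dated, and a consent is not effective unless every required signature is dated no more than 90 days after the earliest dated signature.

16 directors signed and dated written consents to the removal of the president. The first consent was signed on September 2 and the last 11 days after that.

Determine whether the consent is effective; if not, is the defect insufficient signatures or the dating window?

Signatures required: more than half of 20 — a majority of 20 is 11, so 11 needed; 16 signed. Sufficient.
Dating window: the latest signature is 11 days after the earliest; the limit is 90 days. Within the window.

Effective — both the signature and dating-window requirements are satisfied.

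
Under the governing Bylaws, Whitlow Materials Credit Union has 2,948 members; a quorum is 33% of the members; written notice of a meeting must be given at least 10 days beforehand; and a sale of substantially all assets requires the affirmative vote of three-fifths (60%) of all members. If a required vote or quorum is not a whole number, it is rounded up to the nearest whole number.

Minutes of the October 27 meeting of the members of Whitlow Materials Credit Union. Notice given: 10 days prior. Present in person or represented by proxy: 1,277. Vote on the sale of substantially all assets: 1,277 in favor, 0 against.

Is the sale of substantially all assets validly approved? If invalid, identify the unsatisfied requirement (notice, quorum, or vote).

Notice: 10 days given; 10 required. Satisfied.
Quorum: 33% of 2,948 = 972.84, rounded up to 973; 1,277 present. Satisfied.
Vote: requires three-fifths of all members (2,948); 3/5 of 2948 = 1768.80, rounded up to 1769, so 1,769 needed; 1,277 in favor. Not satisfied.

Invalid — vote requirement not satisfied.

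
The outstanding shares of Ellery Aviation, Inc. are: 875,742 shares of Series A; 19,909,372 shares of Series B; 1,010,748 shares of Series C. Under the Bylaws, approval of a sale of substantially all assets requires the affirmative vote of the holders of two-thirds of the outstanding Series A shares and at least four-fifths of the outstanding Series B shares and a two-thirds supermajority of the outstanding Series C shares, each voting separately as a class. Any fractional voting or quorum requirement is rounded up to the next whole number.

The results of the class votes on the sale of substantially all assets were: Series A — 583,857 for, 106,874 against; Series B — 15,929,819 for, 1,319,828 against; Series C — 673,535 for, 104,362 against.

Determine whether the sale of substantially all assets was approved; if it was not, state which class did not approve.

Series A: 2/3 of 875742 = 583828; 583,828 required, 583,857 in favor — approved.
Series B: 4/5 of 19909372 = 15927497.60, rounded up to 15927498; 15,927,498 required, 15,929,819 in favor — approved.
Series C: 2/3 of 1010748 = 673832; 673,832 required, 673,535 in favor — not approved.

Not approved — the Series C shares did not give the required vote.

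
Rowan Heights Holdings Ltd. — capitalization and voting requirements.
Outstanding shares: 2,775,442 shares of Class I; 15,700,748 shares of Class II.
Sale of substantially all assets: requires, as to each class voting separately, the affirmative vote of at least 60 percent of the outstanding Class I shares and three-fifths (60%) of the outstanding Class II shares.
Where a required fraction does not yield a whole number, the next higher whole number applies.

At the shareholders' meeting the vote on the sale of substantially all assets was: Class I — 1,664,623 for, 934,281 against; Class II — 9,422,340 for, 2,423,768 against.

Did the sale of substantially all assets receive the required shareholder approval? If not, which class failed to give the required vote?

Class I: 3/5 of 2775442 = 1665265.20, rounded up to 1665266; 1,665,266 required, 1,664,623 in favor — not approved.
Class II: 3/5 of 15700748 = 9420448.80, rounded up to 9420449; 9,420,449 required, 9,422,340 in favor — approved.

Not approved — the Class I shares did not give the required vote.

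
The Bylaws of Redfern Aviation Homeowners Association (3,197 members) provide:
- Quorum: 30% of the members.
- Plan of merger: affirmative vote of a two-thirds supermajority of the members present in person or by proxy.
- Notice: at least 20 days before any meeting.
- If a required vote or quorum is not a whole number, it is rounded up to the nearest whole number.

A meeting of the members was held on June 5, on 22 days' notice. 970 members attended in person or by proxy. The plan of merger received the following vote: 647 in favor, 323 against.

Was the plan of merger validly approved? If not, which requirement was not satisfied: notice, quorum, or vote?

Valid — all requirements satisfied.

Notice: 22 days given; 20 required. Satisfied.
Quorum: 30% of 3,197 = 959.10, rounded up to 960; 970 present. Satisfied.
Vote: requires two-thirds of those present (970); 2/3 of 970 = 646.67, rounded up to 647, so 647 needed; 647 in favor. Satisfied.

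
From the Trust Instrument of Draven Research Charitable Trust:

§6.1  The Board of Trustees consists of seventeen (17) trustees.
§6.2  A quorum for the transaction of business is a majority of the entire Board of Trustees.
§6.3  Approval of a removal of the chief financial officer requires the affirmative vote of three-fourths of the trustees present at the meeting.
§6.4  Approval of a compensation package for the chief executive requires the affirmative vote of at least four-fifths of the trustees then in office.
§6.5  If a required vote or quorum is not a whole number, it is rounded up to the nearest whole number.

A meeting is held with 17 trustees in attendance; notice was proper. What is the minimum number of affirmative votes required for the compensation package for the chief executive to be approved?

The compensation package for the chief executive requires four-fifths of the trustees then in office (17).
4/5 of 17 = 13.60, rounded up to 14.

14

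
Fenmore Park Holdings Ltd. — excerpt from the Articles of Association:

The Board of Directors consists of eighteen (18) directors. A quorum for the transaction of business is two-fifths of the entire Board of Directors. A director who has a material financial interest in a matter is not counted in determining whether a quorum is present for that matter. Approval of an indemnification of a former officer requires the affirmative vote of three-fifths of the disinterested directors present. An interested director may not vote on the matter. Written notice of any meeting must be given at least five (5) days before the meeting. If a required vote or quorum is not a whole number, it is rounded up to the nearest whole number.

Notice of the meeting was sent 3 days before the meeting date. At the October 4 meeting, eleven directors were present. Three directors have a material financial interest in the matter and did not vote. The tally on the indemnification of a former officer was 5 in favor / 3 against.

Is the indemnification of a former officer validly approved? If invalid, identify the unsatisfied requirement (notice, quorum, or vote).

Invalid — notice requirement not satisfied.

Notice: 3 days given; 5 required (3 < 5). Not satisfied.
Quorum: 11 present, but the 3 interested directors do not count, leaving 8. Quorum is 8. Satisfied.
Vote: the indemnification of a former officer requires three-fifths of the disinterested directors present (11 − 3 = 8). 3/5 of 8 = 4.80, rounded up to 5, so 5 affirmative votes are needed; 5 voted in favor. Satisfied.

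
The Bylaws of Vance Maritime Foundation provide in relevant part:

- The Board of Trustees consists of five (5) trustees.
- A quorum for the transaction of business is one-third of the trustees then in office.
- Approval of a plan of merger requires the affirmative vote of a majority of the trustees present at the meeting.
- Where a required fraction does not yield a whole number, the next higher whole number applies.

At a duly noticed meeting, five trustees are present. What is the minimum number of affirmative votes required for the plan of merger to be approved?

The plan of merger requires a majority of the trustees present (5).
A majority of 5 is 3.

3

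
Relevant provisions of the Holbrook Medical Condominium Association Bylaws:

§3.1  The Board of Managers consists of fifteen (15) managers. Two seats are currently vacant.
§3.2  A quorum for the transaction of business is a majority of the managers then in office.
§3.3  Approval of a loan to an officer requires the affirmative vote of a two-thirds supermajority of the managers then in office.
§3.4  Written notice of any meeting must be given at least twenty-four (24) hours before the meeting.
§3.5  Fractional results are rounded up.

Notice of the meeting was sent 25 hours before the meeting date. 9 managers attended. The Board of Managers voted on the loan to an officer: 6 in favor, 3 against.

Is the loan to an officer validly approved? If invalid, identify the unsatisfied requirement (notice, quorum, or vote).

Invalid — vote requirement not satisfied.

Notice: 25 hours given; 24 required (25 ≥ 24). Satisfied.
Quorum: 9 present; quorum is 7. Satisfied.
Vote: the loan to an officer requires two-thirds of the managers then in office (13). 2/3 of 13 = 8.67, rounded up to 9, so 9 affirmative votes are needed; 6 voted in favor. Not satisfied.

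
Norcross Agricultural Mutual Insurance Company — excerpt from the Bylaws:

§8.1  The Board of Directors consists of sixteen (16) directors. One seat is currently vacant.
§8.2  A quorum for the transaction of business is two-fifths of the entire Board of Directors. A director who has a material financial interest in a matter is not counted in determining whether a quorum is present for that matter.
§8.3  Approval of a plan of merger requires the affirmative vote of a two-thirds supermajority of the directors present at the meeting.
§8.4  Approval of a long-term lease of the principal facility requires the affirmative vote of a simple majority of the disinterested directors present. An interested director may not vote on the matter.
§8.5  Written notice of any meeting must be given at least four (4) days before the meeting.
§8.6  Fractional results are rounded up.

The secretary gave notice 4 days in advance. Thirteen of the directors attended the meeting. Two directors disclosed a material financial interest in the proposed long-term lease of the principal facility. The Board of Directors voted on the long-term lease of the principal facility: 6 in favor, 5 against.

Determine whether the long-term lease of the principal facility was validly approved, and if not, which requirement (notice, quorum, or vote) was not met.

Valid — all requirements satisfied.

Notice: 4 days given; 4 required (4 ≥ 4). Satisfied.
Quorum: 13 present, but the 2 interested directors do not count, leaving 11. Quorum is 7. Satisfied.
Vote: the long-term lease of the principal facility requires a majority of the disinterested directors present (13 − 2 = 11). A majority of 11 is 6, so 6 affirmative votes are needed; 6 voted in favor. Satisfied.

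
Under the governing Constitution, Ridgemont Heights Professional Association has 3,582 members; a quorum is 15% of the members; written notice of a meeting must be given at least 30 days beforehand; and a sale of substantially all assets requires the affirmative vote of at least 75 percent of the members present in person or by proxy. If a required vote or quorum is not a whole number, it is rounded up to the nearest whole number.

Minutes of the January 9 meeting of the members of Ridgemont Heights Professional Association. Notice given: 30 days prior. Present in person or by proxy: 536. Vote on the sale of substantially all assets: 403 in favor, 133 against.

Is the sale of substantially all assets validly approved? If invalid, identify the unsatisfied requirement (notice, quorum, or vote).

Invalid — quorum requirement not satisfied.

Notice: 30 days given; 30 required. Satisfied.
Quorum: 15% of 3,582 = 537.30, rounded up to 538; 536 present. Not satisfied.
Vote: requires three-fourths of those present (536); 3/4 of 536 = 402, so 402 needed; 403 in favor. Satisfied.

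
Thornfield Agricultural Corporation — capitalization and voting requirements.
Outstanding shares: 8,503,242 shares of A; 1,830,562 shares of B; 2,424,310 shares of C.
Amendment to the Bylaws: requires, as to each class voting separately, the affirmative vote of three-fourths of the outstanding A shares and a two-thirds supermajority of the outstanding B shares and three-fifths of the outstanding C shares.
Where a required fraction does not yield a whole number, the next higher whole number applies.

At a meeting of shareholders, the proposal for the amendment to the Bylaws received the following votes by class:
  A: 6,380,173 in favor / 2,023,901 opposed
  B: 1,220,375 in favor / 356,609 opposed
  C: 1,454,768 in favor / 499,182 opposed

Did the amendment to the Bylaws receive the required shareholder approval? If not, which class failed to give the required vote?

A: 3/4 of 8503242 = 6377431.50, rounded up to 6377432; 6,377,432 required, 6,380,173 in favor — approved.
B: 2/3 of 1830562 = 1220374.67, rounded up to 1220375; 1,220,375 required, 1,220,375 in favor — approved.
C: 3/5 of 2424310 = 1454586; 1,454,586 required, 1,454,768 in favor — approved.

Approved — every class gave the required vote.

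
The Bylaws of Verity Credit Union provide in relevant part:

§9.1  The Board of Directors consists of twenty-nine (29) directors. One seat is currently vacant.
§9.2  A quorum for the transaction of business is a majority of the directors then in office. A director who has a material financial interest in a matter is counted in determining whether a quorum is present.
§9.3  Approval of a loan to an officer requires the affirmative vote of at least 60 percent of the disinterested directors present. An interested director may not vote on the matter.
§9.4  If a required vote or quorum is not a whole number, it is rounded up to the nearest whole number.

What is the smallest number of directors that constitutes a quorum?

15

A majority of 28 is 15.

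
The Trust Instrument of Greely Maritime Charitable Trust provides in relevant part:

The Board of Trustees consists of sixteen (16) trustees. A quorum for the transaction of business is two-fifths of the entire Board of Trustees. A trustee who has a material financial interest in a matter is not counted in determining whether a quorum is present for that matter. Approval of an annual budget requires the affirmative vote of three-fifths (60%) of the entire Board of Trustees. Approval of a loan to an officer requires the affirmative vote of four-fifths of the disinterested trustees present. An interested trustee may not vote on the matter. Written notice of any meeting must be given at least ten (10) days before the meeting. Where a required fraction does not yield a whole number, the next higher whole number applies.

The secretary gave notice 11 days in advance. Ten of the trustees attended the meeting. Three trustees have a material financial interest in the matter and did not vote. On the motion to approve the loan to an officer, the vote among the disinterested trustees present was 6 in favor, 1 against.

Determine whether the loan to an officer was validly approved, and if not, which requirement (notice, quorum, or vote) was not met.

Notice: 11 days given; 10 required (11 ≥ 10). Satisfied.
Quorum: 10 present, but the 3 interested trustees do not count, leaving 7. Quorum is 7. Satisfied.
Vote: the loan to an officer requires four-fifths of the disinterested trustees present (10 − 3 = 7). 4/5 of 7 = 5.60, rounded up to 6, so 6 affirmative votes are needed; 6 voted in favor. Satisfied.

Valid — all requirements satisfied.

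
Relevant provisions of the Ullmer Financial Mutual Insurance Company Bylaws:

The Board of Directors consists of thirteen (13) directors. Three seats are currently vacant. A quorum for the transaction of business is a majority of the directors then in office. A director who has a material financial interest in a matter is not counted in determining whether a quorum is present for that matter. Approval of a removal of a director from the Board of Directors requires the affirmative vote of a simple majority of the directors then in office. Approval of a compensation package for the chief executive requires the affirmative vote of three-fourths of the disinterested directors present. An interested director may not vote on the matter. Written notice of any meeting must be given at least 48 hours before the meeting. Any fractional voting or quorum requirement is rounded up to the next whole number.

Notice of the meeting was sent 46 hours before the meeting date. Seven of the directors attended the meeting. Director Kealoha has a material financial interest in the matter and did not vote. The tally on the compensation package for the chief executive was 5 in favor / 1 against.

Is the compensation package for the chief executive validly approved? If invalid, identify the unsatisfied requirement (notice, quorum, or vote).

Invalid — notice requirement not satisfied.

Notice: 46 hours given; 48 required (46 < 48). Not satisfied.
Quorum: 7 present, but the 1 interested director does not count, leaving 6. Quorum is 6. Satisfied.
Vote: the compensation package for the chief executive requires three-fourths of the disinterested directors present (7 − 1 = 6). 3/4 of 6 = 4.50, rounded up to 5, so 5 affirmative votes are needed; 5 voted in favor. Satisfied.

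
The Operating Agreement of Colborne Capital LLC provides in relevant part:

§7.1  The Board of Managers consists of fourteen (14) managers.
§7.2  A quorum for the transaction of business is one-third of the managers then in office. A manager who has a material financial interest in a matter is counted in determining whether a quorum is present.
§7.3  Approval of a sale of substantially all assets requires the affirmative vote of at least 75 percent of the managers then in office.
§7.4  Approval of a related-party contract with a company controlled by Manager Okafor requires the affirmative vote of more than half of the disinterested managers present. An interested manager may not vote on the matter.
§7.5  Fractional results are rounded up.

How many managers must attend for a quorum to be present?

5

1/3 of 14 = 4.67, rounded up to 5.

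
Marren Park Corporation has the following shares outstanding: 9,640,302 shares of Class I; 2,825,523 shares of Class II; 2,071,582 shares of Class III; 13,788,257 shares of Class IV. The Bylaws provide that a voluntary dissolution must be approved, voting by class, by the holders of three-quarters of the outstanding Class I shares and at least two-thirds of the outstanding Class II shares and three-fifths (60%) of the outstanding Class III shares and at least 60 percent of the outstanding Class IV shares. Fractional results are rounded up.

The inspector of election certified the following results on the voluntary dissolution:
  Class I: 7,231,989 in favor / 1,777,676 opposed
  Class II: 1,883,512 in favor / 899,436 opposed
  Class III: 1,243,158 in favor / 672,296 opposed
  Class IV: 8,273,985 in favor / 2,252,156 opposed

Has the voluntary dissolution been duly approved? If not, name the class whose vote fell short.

Class I: 3/4 of 9640302 = 7230226.50, rounded up to 7230227; 7,230,227 required, 7,231,989 in favor — approved.
Class II: 2/3 of 2825523 = 1883682; 1,883,682 required, 1,883,512 in favor — not approved.
Class III: 3/5 of 2071582 = 1242949.20, rounded up to 1242950; 1,242,950 required, 1,243,158 in favor — approved.
Class IV: 3/5 of 13788257 = 8272954.20, rounded up to 8272955; 8,272,955 required, 8,273,985 in favor — approved.

Not approved — the Class II shares did not give the required vote.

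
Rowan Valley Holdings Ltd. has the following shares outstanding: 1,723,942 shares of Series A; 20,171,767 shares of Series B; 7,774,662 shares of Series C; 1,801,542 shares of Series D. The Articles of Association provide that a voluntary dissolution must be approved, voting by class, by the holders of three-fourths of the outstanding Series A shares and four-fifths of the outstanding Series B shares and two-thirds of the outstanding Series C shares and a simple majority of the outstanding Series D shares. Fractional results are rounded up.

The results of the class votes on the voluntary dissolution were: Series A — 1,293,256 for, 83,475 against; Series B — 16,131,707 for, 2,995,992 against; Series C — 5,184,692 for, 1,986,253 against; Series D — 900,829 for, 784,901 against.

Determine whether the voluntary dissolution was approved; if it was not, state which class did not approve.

Series A: 3/4 of 1723942 = 1292956.50, rounded up to 1292957; 1,292,957 required, 1,293,256 in favor — approved.
Series B: 4/5 of 20171767 = 16137413.60, rounded up to 16137414; 16,137,414 required, 16,131,707 in favor — not approved.
Series C: 2/3 of 7774662 = 5183108; 5,183,108 required, 5,184,692 in favor — approved.
Series D: a majority of 1801542 is 900772; 900,772 required, 900,829 in favor — approved.

Not approved — the Series B shares did not give the required vote.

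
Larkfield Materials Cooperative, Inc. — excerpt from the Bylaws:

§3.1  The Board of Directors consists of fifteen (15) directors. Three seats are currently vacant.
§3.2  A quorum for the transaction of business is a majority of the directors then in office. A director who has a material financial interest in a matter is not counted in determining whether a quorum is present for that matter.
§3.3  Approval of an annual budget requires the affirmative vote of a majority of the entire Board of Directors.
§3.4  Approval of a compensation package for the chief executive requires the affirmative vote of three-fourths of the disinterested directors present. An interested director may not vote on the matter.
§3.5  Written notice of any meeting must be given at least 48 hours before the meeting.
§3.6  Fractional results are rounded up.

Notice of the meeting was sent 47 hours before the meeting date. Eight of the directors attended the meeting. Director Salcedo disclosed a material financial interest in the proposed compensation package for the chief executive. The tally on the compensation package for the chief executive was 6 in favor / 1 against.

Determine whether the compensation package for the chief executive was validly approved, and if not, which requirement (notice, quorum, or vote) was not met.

Notice: 47 hours given; 48 required (47 < 48). Not satisfied.
Quorum: 8 present, but the 1 interested director does not count, leaving 7. Quorum is 7. Satisfied.
Vote: the compensation package for the chief executive requires three-fourths of the disinterested directors present (8 − 1 = 7). 3/4 of 7 = 5.25, rounded up to 6, so 6 affirmative votes are needed; 6 voted in favor. Satisfied.

Invalid — notice requirement not satisfied.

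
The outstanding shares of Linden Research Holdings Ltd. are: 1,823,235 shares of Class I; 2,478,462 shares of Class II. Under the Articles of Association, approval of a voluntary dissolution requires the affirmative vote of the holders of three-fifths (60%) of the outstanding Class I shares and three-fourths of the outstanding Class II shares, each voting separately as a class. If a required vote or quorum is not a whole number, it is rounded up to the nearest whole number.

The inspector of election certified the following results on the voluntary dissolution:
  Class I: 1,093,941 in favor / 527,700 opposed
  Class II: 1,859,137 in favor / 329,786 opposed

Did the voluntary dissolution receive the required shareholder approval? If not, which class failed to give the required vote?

Class I: 3/5 of 1823235 = 1093941; 1,093,941 required, 1,093,941 in favor — approved.
Class II: 3/4 of 2478462 = 1858846.50, rounded up to 1858847; 1,858,847 required, 1,859,137 in favor — approved.

Approved — every class gave the required vote.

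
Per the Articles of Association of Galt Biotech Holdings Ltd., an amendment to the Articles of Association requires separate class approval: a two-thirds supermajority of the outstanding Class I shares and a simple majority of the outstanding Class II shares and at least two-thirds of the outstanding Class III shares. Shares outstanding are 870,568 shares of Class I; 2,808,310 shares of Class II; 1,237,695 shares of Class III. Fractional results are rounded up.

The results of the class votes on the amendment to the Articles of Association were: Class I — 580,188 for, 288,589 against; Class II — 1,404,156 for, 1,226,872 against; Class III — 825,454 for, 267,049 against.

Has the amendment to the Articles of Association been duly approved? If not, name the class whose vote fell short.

Not approved — the Class I shares did not give the required vote.

Class I: 2/3 of 870568 = 580378.67, rounded up to 580379; 580,379 required, 580,188 in favor — not approved.
Class II: a majority of 2808310 is 1404156; 1,404,156 required, 1,404,156 in favor — approved.
Class III: 2/3 of 1237695 = 825130; 825,130 required, 825,454 in favor — approved.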